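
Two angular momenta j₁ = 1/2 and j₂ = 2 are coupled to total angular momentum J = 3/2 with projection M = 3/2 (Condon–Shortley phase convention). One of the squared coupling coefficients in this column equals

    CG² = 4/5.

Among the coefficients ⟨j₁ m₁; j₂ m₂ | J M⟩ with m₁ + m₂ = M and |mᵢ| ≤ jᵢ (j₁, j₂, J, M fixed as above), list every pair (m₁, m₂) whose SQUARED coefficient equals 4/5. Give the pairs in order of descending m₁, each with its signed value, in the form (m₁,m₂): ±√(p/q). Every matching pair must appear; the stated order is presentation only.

(-1/2,2): −√(4/5)

Admissible pairs with m₁+m₂ = M = 3/2: (-1/2,2), (1/2,1)
  (m₁,m₂)=(1/2,1): CG² = 1/5, CG = +√(1/5)
  (m₁,m₂)=(-1/2,2): CG² = 4/5, CG = −√(4/5)   ← matches the target
Pairs with CG² = 4/5: (-1/2,2): −√(4/5)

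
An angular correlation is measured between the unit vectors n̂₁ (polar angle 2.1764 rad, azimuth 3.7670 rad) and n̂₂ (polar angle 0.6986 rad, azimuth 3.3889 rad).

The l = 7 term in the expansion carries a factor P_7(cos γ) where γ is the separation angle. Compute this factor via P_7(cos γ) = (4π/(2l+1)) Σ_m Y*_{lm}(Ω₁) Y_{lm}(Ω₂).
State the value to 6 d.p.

Addition theorem: P_7(cos γ) = (4π/15) Σ_m Y*_{lm}(Ω₁) Y_{lm}(Ω₂), m = −7…7:
  term(m=-7) = -0.002543+0.001372i   from Y*(Ω₁)=+0.041688+0.119929i, Y(Ω₂)=+0.003634+0.022468i
  term(m=-6) = +0.021430-0.025556i   from Y*(Ω₁)=+0.269451+0.188666i, Y(Ω₂)=+0.008805-0.101010i
  term(m=-5) = -0.037215+0.112413i   from Y*(Ω₁)=+0.442778-0.006446i, Y(Ω₂)=-0.087727+0.252603i
  term(m=-4) = -0.006004-0.102706i   from Y*(Ω₁)=+0.185670-0.138229i, Y(Ω₂)=+0.244156-0.371391i
  term(m=-3) = -0.034728-0.074442i   from Y*(Ω₁)=-0.062322+0.197663i, Y(Ω₂)=-0.292172+0.267810i
  term(m=-2) = -0.004074-0.003843i   from Y*(Ω₁)=+0.106603+0.321706i, Y(Ω₂)=-0.014544+0.007844i
  term(m=-1) = -0.026127-0.010378i   from Y*(Ω₁)=-0.058129-0.041975i, Y(Ω₂)=+0.380160-0.095981i
  term(m=+0) = +0.037562+0.000000i   from Y*(Ω₁)=-0.346070-0.000000i, Y(Ω₂)=-0.108538+0.000000i
  term(m=+1) = -0.026127+0.010378i   from Y*(Ω₁)=+0.058129-0.041975i, Y(Ω₂)=-0.380160-0.095981i
  term(m=+2) = -0.004074+0.003843i   from Y*(Ω₁)=+0.106603-0.321706i, Y(Ω₂)=-0.014544-0.007844i
  term(m=+3) = -0.034728+0.074442i   from Y*(Ω₁)=+0.062322+0.197663i, Y(Ω₂)=+0.292172+0.267810i
  term(m=+4) = -0.006004+0.102706i   from Y*(Ω₁)=+0.185670+0.138229i, Y(Ω₂)=+0.244156+0.371391i
  term(m=+5) = -0.037215-0.112413i   from Y*(Ω₁)=-0.442778-0.006446i, Y(Ω₂)=+0.087727+0.252603i
  term(m=+6) = +0.021430+0.025556i   from Y*(Ω₁)=+0.269451-0.188666i, Y(Ω₂)=+0.008805+0.101010i
  term(m=+7) = -0.002543-0.001372i   from Y*(Ω₁)=-0.041688+0.119929i, Y(Ω₂)=-0.003634+0.022468i
Accumulated sum -0.140962-0.000000i; after 4π/(2l+1) scaling, -0.118092-0.000000i ⇒ P_7 = -0.118092

-0.118092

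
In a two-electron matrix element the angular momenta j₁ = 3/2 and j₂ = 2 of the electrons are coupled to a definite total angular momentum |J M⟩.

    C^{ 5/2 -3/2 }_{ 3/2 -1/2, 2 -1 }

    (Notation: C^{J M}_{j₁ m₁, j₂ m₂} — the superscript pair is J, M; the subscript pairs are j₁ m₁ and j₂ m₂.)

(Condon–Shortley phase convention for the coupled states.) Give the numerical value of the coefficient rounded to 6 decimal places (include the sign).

+0.169031

triangle: 1!*2!*3!/7! = 12/5040
(j±m)!: 1!*2!*1!*3!*1!*4! = 288
prefactor² = (2J+1)*Δ*N² = 144/35
  k=0: +1/(0!*1!*2!*1!*0!*2!) = 1/4
  k=1: −1/(1!*0!*1!*0!*1!*3!) = -1/6
Σ = 1/12  ⇒  CG² = 144/35*(1/12)² = 1/35
CG = +√(1/35) = +0.169031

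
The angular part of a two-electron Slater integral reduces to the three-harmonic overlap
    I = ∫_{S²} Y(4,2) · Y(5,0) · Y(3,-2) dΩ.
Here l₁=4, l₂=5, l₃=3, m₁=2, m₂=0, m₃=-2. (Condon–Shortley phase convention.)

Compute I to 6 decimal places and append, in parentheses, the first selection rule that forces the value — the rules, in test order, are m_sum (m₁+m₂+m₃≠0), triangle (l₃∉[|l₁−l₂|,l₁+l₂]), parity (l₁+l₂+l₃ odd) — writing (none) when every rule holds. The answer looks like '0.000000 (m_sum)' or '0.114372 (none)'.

-0.171327 (none)

m-sum 0 ✓  L=12 even ✓  1≤3≤9 ✓
Π(2lᵢ+1) = 9×11×7 = 693
triangle coeff Δ(4,5,3) = 1/180180
Σ_t [2,4]: t=2:+1/576 t=3:−1/144 t=4:+1/576 = -1/288
(3j)²=20/1001 [(4 5 3; 0 0 0)], sign=+1
Σ_t [1,2]: t=1:−1/2880 t=2:+1/576 = 1/720
(3j)²=80/3003 [(4 5 3; 2 0 -2)], sign=-1
⇒ 4πI² = 4800/13013
I = (-1)√(4800/13013/(4π)) = -0.17132746
No selection rule forces the value: the integral is nonzero (none).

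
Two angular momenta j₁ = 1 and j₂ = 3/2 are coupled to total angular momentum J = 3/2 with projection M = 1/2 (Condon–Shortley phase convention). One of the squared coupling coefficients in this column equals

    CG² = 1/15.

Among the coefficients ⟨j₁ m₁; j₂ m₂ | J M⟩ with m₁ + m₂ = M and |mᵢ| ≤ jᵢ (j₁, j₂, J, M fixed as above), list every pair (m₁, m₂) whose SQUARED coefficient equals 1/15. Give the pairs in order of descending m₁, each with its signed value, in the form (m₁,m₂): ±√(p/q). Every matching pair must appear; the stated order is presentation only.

(0,1/2): −√(1/15)

Admissible pairs with m₁+m₂ = M = 1/2: (-1,3/2), (0,1/2), (1,-1/2)
  (m₁,m₂)=(1,-1/2): CG² = 8/15, CG = +√(8/15)
  (m₁,m₂)=(0,1/2): CG² = 1/15, CG = −√(1/15)   ← matches the target
  (m₁,m₂)=(-1,3/2): CG² = 2/5, CG = −√(2/5)
Pairs with CG² = 1/15: (0,1/2): −√(1/15)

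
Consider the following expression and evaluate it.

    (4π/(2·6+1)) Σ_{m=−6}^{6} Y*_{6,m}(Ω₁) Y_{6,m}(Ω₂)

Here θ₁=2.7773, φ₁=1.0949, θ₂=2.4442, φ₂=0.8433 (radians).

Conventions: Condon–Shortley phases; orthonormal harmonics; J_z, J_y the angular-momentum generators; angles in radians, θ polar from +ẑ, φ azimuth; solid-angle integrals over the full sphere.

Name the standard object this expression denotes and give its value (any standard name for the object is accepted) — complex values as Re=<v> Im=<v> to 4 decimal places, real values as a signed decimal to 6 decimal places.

Legendre polynomial (addition theorem), +0.052657

This sum is the spherical-harmonic addition theorem: it equals the Legendre polynomial P_l(cos γ) of the angle γ between the two directions.
Expand P_6 via completeness: Σ_{m} conj(Y_{6,m}) at Ω₁ times Y_{6,m} at Ω₂ —
  [-6]  conj(Y_{6,-6})(Ω₁) = 0.00095 + 0.00028j ; Y_{6,-6}(Ω₂) = 0.01154 + 0.03187j ; Δ = 0.00000 + 0.00003j
  [-5]  conj(Y_{6,-5})(Ω₁) = -0.00620 + 0.00649j ; Y_{6,-5}(Ω₂) = 0.06668 - 0.12326j ; Δ = 0.00039 + 0.00120j
  [-4]  conj(Y_{6,-4})(Ω₁) = -0.01616 - 0.04675j ; Y_{6,-4}(Ω₂) = -0.32272 + 0.07611j ; Δ = 0.00877 + 0.01386j
  [-3]  conj(Y_{6,-3})(Ω₁) = 0.17992 + 0.02593j ; Y_{6,-3}(Ω₂) = 0.37497 + 0.26302j ; Δ = 0.06065 + 0.05704j
  [-2]  conj(Y_{6,-2})(Ω₁) = -0.25041 + 0.35150j ; Y_{6,-2}(Ω₂) = -0.02819 - 0.24234j ; Δ = 0.09224 + 0.05078j
  [-1]  conj(Y_{6,-1})(Ω₁) = -0.24894 - 0.48299j ; Y_{6,-1}(Ω₂) = 0.16648 - 0.18696j ; Δ = -0.13174 - 0.03386j
  [+0]  conj(Y_{6,0})(Ω₁) = 0.01859 + 0.00000j ; Y_{6,0}(Ω₂) = -0.33031 + 0.00000j ; Δ = -0.00614 + 0.00000j
  [+1]  conj(Y_{6,1})(Ω₁) = 0.24894 - 0.48299j ; Y_{6,1}(Ω₂) = -0.16648 - 0.18696j ; Δ = -0.13174 + 0.03386j
  [+2]  conj(Y_{6,2})(Ω₁) = -0.25041 - 0.35150j ; Y_{6,2}(Ω₂) = -0.02819 + 0.24234j ; Δ = 0.09224 - 0.05078j
  [+3]  conj(Y_{6,3})(Ω₁) = -0.17992 + 0.02593j ; Y_{6,3}(Ω₂) = -0.37497 + 0.26302j ; Δ = 0.06065 - 0.05704j
  [+4]  conj(Y_{6,4})(Ω₁) = -0.01616 + 0.04675j ; Y_{6,4}(Ω₂) = -0.32272 - 0.07611j ; Δ = 0.00877 - 0.01386j
  [+5]  conj(Y_{6,5})(Ω₁) = 0.00620 + 0.00649j ; Y_{6,5}(Ω₂) = -0.06668 - 0.12326j ; Δ = 0.00039 - 0.00120j
  [+6]  conj(Y_{6,6})(Ω₁) = 0.00095 - 0.00028j ; Y_{6,6}(Ω₂) = 0.01154 - 0.03187j ; Δ = 0.00000 - 0.00003j
Σ over m = 0.05447 + 0.00000j; ×(4π/13) → 0.05266 + 0.00000j. Real part: 0.052657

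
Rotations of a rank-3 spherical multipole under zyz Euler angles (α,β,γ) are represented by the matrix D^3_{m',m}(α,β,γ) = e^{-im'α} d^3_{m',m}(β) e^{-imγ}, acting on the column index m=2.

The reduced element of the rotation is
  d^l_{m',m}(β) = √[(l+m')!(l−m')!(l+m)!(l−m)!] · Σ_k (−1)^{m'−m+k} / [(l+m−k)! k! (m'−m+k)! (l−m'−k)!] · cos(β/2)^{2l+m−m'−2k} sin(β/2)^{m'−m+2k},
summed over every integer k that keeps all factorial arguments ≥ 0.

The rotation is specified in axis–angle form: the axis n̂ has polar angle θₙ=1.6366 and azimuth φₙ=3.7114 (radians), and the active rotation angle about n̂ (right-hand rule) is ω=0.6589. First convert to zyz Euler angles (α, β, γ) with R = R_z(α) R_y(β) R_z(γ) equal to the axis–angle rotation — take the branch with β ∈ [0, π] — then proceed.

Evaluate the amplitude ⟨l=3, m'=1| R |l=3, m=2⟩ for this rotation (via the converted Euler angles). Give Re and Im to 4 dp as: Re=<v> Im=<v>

Axis–angle → zyz. n̂ = (sinθₙcosφₙ, sinθₙsinφₙ, cosθₙ) = (-0.840183, -0.538302, -0.065756), ω = 0.6589.
R = I cosω + sinω [n̂]ₓ + (1−cosω) n̂n̂ᵀ gives
  R = [+0.938436, +0.134935, -0.318009; +0.054417, +0.851325, +0.521809; +0.341139, -0.506990, +0.791571]
β = atan2(√(R₁₃²+R₂₃²), R₃₃) = 0.657420; α = atan2(R₂₃, R₁₃) mod 2π = 2.118125; γ = atan2(R₃₂, −R₃₁) mod 2π = 4.120103
D^3_{1,2}(2.1181,0.6574,4.1201) = e^{-i·1·2.1181}·d^3_{1,2}(0.6574)·e^{-i·2·4.1201}. Compute d first:
c=cos(0.657420/2)=0.946460, s=sin(0.657420/2)=0.322822; N=√[24·2·120·1]=75.894664
The bounds max(0,m−m')=1 and min(l+m,l−m')=2 give 2 terms
  k=1: (−1)^0·75.8947/(24)·0.9465^5·0.3228^1 = +0.775308
  k=2: (−1)^1·75.8947/(12)·0.9465^3·0.3228^3 = -0.180396
d^3_{1,2}(0.6574) = +0.775308 -0.180396 = +0.594911
Attach z-rotation phases: D = e^{-i(1)(2.1181)}·(+0.594911)·e^{-i(2)(4.1201)} = -0.353962+0.478153i

Re=-0.3540 Im=0.4782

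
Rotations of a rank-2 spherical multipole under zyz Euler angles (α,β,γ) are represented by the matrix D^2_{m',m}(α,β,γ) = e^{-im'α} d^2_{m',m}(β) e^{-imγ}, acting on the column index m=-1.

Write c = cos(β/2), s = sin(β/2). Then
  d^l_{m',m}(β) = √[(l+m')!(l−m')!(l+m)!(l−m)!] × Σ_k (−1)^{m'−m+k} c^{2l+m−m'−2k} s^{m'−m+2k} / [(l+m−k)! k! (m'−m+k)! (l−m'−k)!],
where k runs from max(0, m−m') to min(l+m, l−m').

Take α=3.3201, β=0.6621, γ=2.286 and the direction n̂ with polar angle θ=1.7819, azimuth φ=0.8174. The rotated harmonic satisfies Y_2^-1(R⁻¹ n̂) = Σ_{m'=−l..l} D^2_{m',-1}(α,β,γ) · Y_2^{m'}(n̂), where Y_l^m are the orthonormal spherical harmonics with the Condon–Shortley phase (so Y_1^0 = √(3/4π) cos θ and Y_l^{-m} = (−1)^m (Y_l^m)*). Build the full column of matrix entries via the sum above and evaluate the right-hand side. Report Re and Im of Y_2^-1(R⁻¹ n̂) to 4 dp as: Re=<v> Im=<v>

Re=0.0594 Im=0.3766

Need the full column D^2_{m',-1} for m'=−2..2 at α=3.3201, β=0.6621, γ=2.2860.
cos(β/2)=0.945702, sin(β/2)=0.325036
d^2_{-2,-1}: single k=1 term ⇒ +0.549824;  D = -0.482891+0.262913i
d^2_{-1,-1}: k∈[0..1] ⇒ +0.799865 -0.283461 = +0.516404;  D = +0.402486-0.323539i
d^2_{0,-1}: k∈[0..1] ⇒ -0.673395 +0.079547 = -0.593847;  D = +0.389428-0.448331i
d^2_{1,-1}: k∈[0..1] ⇒ +0.283461 -0.011162 = +0.272299;  D = +0.139226-0.234015i
d^2_{2,-1}: single k=0 term ⇒ -0.064950;  D = +0.022770-0.060828i
Y_2^{m'}(θ=1.7819,φ=0.8174) and Σ D·Y over m':
  (-0.4829+0.2629i)·(-0.0236-0.3686i)  (+0.4025-0.3235i)·(-0.1083+0.1154i)  (+0.3894-0.4483i)·(-0.2738+0.0000i)  (+0.1392-0.2340i)·(+0.1083+0.1154i)  (+0.0228-0.0608i)·(-0.0236+0.3686i)
Y_2^-1(R⁻¹ n̂) = +0.059403+0.376601i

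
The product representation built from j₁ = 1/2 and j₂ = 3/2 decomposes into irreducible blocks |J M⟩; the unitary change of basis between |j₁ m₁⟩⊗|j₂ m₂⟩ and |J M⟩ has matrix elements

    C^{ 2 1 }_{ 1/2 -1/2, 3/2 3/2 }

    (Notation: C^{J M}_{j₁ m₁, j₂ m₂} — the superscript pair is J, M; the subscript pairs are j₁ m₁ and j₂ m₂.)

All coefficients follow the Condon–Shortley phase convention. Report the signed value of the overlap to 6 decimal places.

√[5·0!1!3!/5! · 0!1!3!0!3!1!] = √(9)
  +(−1)^0/∏(0,0,1,3,0,0)! = 1/6  (running 1/6)
⟨..|..⟩ = √(9)·(1/6) = +0.500000

+0.500000  (= +√(1/4))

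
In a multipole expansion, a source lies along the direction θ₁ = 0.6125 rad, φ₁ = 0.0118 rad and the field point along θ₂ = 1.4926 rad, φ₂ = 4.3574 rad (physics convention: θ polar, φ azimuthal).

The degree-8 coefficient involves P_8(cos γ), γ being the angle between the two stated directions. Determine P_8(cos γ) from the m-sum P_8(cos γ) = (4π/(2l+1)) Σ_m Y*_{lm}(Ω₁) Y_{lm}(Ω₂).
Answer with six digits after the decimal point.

0.097017

Addition theorem: P_8(cos γ) = (4π/17) Σ_m Y*_{lm}(Ω₁) Y_{lm}(Ω₂), m = −8…8:
  [-8]  conj(Y_{8,-8})(Ω₁) = +0.006124+0.000580i ; Y_{8,-8}(Ω₂) = -0.480248+0.149443i ; Δ = -0.003028+0.000637i
  [-7]  conj(Y_{8,-7})(Ω₁) = +0.034901+0.002889i ; Y_{8,-7}(Ω₂) = +0.096237+0.124856i ; Δ = +0.002998+0.004636i
  [-6]  conj(Y_{8,-6})(Ω₁) = +0.122594+0.008694i ; Y_{8,-6}(Ω₂) = -0.178095+0.284611i ; Δ = -0.024308+0.033343i
  [-5]  conj(Y_{8,-5})(Ω₁) = +0.293766+0.017352i ; Y_{8,-5}(Ω₂) = +0.178164+0.036886i ; Δ = +0.051698+0.013927i
  [-4]  conj(Y_{8,-4})(Ω₁) = +0.469812+0.022192i ; Y_{8,-4}(Ω₂) = +0.042371+0.278763i ; Δ = +0.013720+0.131907i
  [-3]  conj(Y_{8,-3})(Ω₁) = +0.417111+0.014772i ; Y_{8,-3}(Ω₂) = +0.168129-0.093126i ; Δ = +0.071504-0.036360i
  [-2]  conj(Y_{8,-2})(Ω₁) = -0.009747-0.000230i ; Y_{8,-2}(Ω₂) = +0.195449+0.167987i ; Δ = -0.001866-0.001682i
  [-1]  conj(Y_{8,-1})(Ω₁) = -0.411877-0.004860i ; Y_{8,-1}(Ω₂) = +0.068223-0.184042i ; Δ = -0.028994+0.075471i
  [+0]  conj(Y_{8,0})(Ω₁) = -0.128560-0.000000i ; Y_{8,0}(Ω₂) = +0.250491+0.000000i ; Δ = -0.032203-0.000000i
  [+1]  conj(Y_{8,1})(Ω₁) = +0.411877-0.004860i ; Y_{8,1}(Ω₂) = -0.068223-0.184042i ; Δ = -0.028994-0.075471i
  [+2]  conj(Y_{8,2})(Ω₁) = -0.009747+0.000230i ; Y_{8,2}(Ω₂) = +0.195449-0.167987i ; Δ = -0.001866+0.001682i
  [+3]  conj(Y_{8,3})(Ω₁) = -0.417111+0.014772i ; Y_{8,3}(Ω₂) = -0.168129-0.093126i ; Δ = +0.071504+0.036360i
  [+4]  conj(Y_{8,4})(Ω₁) = +0.469812-0.022192i ; Y_{8,4}(Ω₂) = +0.042371-0.278763i ; Δ = +0.013720-0.131907i
  [+5]  conj(Y_{8,5})(Ω₁) = -0.293766+0.017352i ; Y_{8,5}(Ω₂) = -0.178164+0.036886i ; Δ = +0.051698-0.013927i
  [+6]  conj(Y_{8,6})(Ω₁) = +0.122594-0.008694i ; Y_{8,6}(Ω₂) = -0.178095-0.284611i ; Δ = -0.024308-0.033343i
  [+7]  conj(Y_{8,7})(Ω₁) = -0.034901+0.002889i ; Y_{8,7}(Ω₂) = -0.096237+0.124856i ; Δ = +0.002998-0.004636i
  [+8]  conj(Y_{8,8})(Ω₁) = +0.006124-0.000580i ; Y_{8,8}(Ω₂) = -0.480248-0.149443i ; Δ = -0.003028-0.000637i
Σ over m = +0.131246+0.000000i; ×(4π/17) → +0.097017+0.000000i. Real part: 0.097017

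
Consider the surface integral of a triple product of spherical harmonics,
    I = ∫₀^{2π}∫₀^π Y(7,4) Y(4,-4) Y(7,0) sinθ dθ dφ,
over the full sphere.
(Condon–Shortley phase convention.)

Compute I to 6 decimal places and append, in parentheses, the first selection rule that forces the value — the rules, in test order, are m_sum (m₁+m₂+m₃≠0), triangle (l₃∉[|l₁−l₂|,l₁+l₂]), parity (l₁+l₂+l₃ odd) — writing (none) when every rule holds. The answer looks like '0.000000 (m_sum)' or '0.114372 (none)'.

Rules hold: Σm=0, L=18 even, 3≤7≤11.
N = 15·9·15 = 2025
Δ = 4!·10!·4!/19! = 1/58198140
Racah Σ t=0..4: t=0:+1/17418240 t=1:−1/622080 t=2:+1/230400 t=3:−1/622080 t=4:+1/17418240 = 1/806400
⇒ 3j(7 4 7; 0 0 0)² = 2268/230945, sgn -1
Racah Σ t=0..0: t=0:+1/17418240 = 1/17418240
⇒ 3j(7 4 7; 4 -4 0)² = 175/12597, sgn -1
4πI² = N·(3j₀)²·(3jₘ)² = 53581500/193947611
I = +1·√(0.276268/4π) = 0.14827239
No selection rule forces the value: the integral is nonzero (none).

0.148272 (none)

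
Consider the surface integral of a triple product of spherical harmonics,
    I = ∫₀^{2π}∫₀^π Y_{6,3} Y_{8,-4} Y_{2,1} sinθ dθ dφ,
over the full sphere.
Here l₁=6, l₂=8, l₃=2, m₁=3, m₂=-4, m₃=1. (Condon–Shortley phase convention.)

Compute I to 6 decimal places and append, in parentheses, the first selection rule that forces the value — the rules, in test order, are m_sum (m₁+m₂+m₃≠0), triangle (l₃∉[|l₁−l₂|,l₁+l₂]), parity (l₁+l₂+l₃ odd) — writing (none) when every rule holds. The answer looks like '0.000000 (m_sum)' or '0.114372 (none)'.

m-sum 0 ✓  L=16 even ✓  2≤2≤14 ✓
Π(2lᵢ+1) = 13×17×5 = 1105
triangle coeff Δ(6,8,2) = 1/30940
Σ_t [6,6]: t=6:+1/2073600 = 1/2073600
(3j)²=28/1105 [(6 8 2; 0 0 0)], sign=+1
Σ_t [3,3]: t=3:−1/13063680 = -1/13063680
(3j)²=44/1547 [(6 8 2; 3 -4 1)], sign=+1
⇒ 4πI² = 176/221
I = (+1)√(176/221/(4π)) = 0.25174176
No selection rule forces the value: the integral is nonzero (none).

0.251742 (none)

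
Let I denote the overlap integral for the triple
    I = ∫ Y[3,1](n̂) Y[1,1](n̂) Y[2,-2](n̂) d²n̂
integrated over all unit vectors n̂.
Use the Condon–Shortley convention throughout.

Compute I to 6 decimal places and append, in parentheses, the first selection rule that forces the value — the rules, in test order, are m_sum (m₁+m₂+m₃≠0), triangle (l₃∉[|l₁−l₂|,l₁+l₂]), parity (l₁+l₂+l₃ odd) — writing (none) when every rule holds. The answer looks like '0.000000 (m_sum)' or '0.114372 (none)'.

-0.082589 (none)

m-sum 0 ✓  L=6 even ✓  2≤2≤4 ✓
Π(2lᵢ+1) = 7×3×5 = 105
triangle coeff Δ(3,1,2) = 1/105
Σ_t [1,1]: t=1:−1/4 = -1/4
(3j)²=3/35 [(3 1 2; 0 0 0)], sign=-1
Σ_t [2,2]: t=2:+1/48 = 1/48
(3j)²=1/105 [(3 1 2; 1 1 -2)], sign=+1
⇒ 4πI² = 3/35
I = (-1)√(3/35/(4π)) = -0.08258890
No selection rule forces the value: the integral is nonzero (none).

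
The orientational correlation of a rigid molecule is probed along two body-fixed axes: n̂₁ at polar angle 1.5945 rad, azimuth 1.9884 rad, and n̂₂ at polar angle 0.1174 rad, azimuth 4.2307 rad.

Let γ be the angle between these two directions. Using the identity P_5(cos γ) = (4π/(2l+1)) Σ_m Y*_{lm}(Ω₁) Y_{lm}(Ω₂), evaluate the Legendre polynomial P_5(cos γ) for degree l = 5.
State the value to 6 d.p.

-0.172964

Addition theorem: P_5(cos γ) = (4π/11) Σ_m Y*_{lm}(Ω₁) Y_{lm}(Ω₂), m = −5…5:
  term(m=-5) = 0.00000 + 0.00000j   from Y*(Ω₁)=-0.40286 - 0.22918j, Y(Ω₂)=-0.00001 - 0.00001j
  term(m=-4) = 0.00001 + 0.00000j   from Y*(Ω₁)=0.00346 - 0.03458j, Y(Ω₂)=-0.00010 + 0.00026j
  term(m=-3) = -0.00136 + 0.00065j   from Y*(Ω₁)=-0.32666 + 0.10752j, Y(Ω₂)=0.00434 - 0.00055j
  term(m=-2) = -0.00041 + 0.00177j   from Y*(Ω₁)=-0.02689 - 0.02972j, Y(Ω₂)=-0.02582 - 0.03714j
  term(m=-1) = -0.05650 - 0.07109j   from Y*(Ω₁)=-0.12884 + 0.29038j, Y(Ω₂)=-0.13243 + 0.25333j
  term(m=+0) = -0.03489 + 0.00000j   from Y*(Ω₁)=-0.04147 + 0.00000j, Y(Ω₂)=0.84131 + 0.00000j
  term(m=+1) = -0.05650 + 0.07109j   from Y*(Ω₁)=0.12884 + 0.29038j, Y(Ω₂)=0.13243 + 0.25333j
  term(m=+2) = -0.00041 - 0.00177j   from Y*(Ω₁)=-0.02689 + 0.02972j, Y(Ω₂)=-0.02582 + 0.03714j
  term(m=+3) = -0.00136 - 0.00065j   from Y*(Ω₁)=0.32666 + 0.10752j, Y(Ω₂)=-0.00434 - 0.00055j
  term(m=+4) = 0.00001 - 0.00000j   from Y*(Ω₁)=0.00346 + 0.03458j, Y(Ω₂)=-0.00010 - 0.00026j
  term(m=+5) = 0.00000 - 0.00000j   from Y*(Ω₁)=0.40286 - 0.22918j, Y(Ω₂)=0.00001 - 0.00001j
Σ over m = -0.15140 - 0.00000j; ×(4π/11) → -0.17296 - 0.00000j. Real part: -0.172964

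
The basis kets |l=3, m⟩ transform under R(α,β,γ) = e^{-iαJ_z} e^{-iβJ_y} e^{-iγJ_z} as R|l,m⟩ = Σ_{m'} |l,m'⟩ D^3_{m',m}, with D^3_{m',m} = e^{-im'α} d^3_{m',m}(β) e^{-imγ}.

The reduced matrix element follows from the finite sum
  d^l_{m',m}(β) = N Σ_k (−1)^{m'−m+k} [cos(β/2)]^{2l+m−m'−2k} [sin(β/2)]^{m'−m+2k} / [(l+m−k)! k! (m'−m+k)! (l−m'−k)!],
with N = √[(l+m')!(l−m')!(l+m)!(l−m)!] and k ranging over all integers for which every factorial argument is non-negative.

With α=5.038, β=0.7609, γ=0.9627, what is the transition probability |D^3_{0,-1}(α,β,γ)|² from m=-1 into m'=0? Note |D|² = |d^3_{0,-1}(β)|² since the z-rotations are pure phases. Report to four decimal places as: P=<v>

First d^3_{0,-1}(β=0.7609), then the phase factors e^{-i(0)α} and e^{-i(-1)γ}:
c=cos(0.760900/2)=0.928498, s=sin(0.760900/2)=0.371338; N=√[6·6·2·24]=41.569219
k: max(0,(-1)−(0))=0 … min(3+(-1),3−(0))=2
  k=0: (−1)^1·41.5692/(12)·0.9285^5·0.3713^1 = -0.887696
  k=1: (−1)^2·41.5692/(4)·0.9285^3·0.3713^3 = +0.425955
  k=2: (−1)^3·41.5692/(12)·0.9285^1·0.3713^5 = -0.022710
d^3_{0,-1}(0.7609) = -0.887696 +0.425955 -0.022710 = -0.484452
|D^3_{0,-1}|² = |d^3_{0,-1}(β)|² = (-0.484452)² = 0.234693 (the z-rotation phases have unit modulus)

P=0.2347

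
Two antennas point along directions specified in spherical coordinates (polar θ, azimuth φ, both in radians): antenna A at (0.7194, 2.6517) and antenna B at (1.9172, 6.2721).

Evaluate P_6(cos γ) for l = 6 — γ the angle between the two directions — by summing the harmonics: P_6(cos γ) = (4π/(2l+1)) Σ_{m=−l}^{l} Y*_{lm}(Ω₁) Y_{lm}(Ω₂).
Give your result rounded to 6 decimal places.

-0.399053

Summing Y*_{l m}(θ₁,φ₁)·Y_{l m}(θ₂,φ₂) over m ∈ [−6, 6]; prefactor 4π/(2·6+1) = 0.966644:
  [-6]  conj(Y_{6,-6})(Ω₁) = (-0.038737, -0.007943) ; Y_{6,-6}(Ω₂) = (0.333803, 0.022235) ; Δ = (-0.012754, -0.003513)
  [-5]  conj(Y_{6,-5})(Ω₁) = (0.120388, 0.099792) ; Y_{6,-5}(Ω₂) = (-0.417669, -0.023174) ; Δ = (-0.047970, -0.044470)
  [-4]  conj(Y_{6,-4})(Ω₁) = (-0.133187, -0.325146) ; Y_{6,-4}(Ω₂) = (0.074768, 0.003317) ; Δ = (-0.008879, -0.024752)
  [-3]  conj(Y_{6,-3})(Ω₁) = (-0.045621, 0.449629) ; Y_{6,-3}(Ω₂) = (0.318587, 0.010599) ; Δ = (-0.019300, 0.142762)
  [-2]  conj(Y_{6,-2})(Ω₁) = (0.108740, -0.162051) ; Y_{6,-2}(Ω₂) = (-0.183336, -0.004065) ; Δ = (-0.020595, 0.029268)
  [-1]  conj(Y_{6,-1})(Ω₁) = (0.253994, -0.135442) ; Y_{6,-1}(Ω₂) = (-0.260525, -0.002888) ; Δ = (-0.066563, 0.034553)
  [+0]  conj(Y_{6,0})(Ω₁) = (-0.291856, -0.000000) ; Y_{6,0}(Ω₂) = (0.207984, 0.000000) ; Δ = (-0.060701, -0.000000)
  [+1]  conj(Y_{6,1})(Ω₁) = (-0.253994, -0.135442) ; Y_{6,1}(Ω₂) = (0.260525, -0.002888) ; Δ = (-0.066563, -0.034553)
  [+2]  conj(Y_{6,2})(Ω₁) = (0.108740, 0.162051) ; Y_{6,2}(Ω₂) = (-0.183336, 0.004065) ; Δ = (-0.020595, -0.029268)
  [+3]  conj(Y_{6,3})(Ω₁) = (0.045621, 0.449629) ; Y_{6,3}(Ω₂) = (-0.318587, 0.010599) ; Δ = (-0.019300, -0.142762)
  [+4]  conj(Y_{6,4})(Ω₁) = (-0.133187, 0.325146) ; Y_{6,4}(Ω₂) = (0.074768, -0.003317) ; Δ = (-0.008879, 0.024752)
  [+5]  conj(Y_{6,5})(Ω₁) = (-0.120388, 0.099792) ; Y_{6,5}(Ω₂) = (0.417669, -0.023174) ; Δ = (-0.047970, 0.044470)
  [+6]  conj(Y_{6,6})(Ω₁) = (-0.038737, 0.007943) ; Y_{6,6}(Ω₂) = (0.333803, -0.022235) ; Δ = (-0.012754, 0.003513)
Accumulated sum (-0.412823, -0.000000); after 4π/(2l+1) scaling, (-0.399053, -0.000000) ⇒ P_6 = -0.399053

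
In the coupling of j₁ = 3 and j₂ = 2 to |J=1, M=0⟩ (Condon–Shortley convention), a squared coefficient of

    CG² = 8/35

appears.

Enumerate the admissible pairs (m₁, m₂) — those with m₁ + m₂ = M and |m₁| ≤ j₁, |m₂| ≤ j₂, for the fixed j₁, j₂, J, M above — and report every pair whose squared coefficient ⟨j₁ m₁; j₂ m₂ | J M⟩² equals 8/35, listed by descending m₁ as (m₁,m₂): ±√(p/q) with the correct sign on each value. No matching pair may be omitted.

(1,-1): −√(8/35); (-1,1): −√(8/35)

Admissible pairs with m₁+m₂ = M = 0: (-2,2), (-1,1), (0,0), (1,-1), (2,-2)
  (m₁,m₂)=(2,-2): CG² = 1/7, CG = +√(1/7)
  (m₁,m₂)=(1,-1): CG² = 8/35, CG = −√(8/35)   ← matches the target
  (m₁,m₂)=(0,0): CG² = 9/35, CG = +√(9/35)
  (m₁,m₂)=(-1,1): CG² = 8/35, CG = −√(8/35)   ← matches the target
  (m₁,m₂)=(-2,2): CG² = 1/7, CG = +√(1/7)
Pairs with CG² = 8/35: (1,-1): −√(8/35); (-1,1): −√(8/35)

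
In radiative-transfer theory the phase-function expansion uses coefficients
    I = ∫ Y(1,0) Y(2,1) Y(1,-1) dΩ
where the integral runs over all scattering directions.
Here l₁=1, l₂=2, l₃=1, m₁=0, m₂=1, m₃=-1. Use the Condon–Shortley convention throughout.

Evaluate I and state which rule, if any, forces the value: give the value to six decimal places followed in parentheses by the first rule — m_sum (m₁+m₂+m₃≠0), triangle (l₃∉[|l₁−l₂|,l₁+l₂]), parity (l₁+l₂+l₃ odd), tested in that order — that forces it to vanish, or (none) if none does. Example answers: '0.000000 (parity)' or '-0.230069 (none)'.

Rules hold: Σm=0, L=4 even, 1≤1≤3.
N = 3·5·3 = 45
Δ = 2!·0!·2!/5! = 1/30
Racah Σ t=1..1: t=1:−1/1 = -1/1
⇒ 3j(1 2 1; 0 0 0)² = 2/15, sgn +1
Racah Σ t=1..1: t=1:−1/2 = -1/2
⇒ 3j(1 2 1; 0 1 -1)² = 1/10, sgn -1
4πI² = N·(3j₀)²·(3jₘ)² = 3/5
I = -1·√(0.6/4π) = -0.21850969
No selection rule forces the value: the integral is nonzero (none).

-0.218510 (none)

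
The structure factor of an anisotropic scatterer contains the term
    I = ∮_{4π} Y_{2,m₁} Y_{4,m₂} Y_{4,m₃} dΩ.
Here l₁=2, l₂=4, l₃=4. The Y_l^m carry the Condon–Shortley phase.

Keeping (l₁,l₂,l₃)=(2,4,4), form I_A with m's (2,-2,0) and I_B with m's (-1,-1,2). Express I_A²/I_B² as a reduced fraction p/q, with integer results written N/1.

Shared (l₁,l₂,l₃)=(2,4,4): N and (l;000)² cancel in I_A²/I_B².
A: Δ = 2!·2!·6!/11! = 1/13860; Racah Σ t=0..0: t=0:+1/192 = 1/192; ⇒ 3j(2 4 4; 2 -2 0)² = 3/77, sgn +1
B: Δ = 2!·2!·6!/11! = 1/13860; Racah Σ t=1..2: t=1:−1/96 t=2:+1/240 = -1/160; ⇒ 3j(2 4 4; -1 -1 2)² = 27/1540, sgn -1
I_A²/I_B² = (3/77)/(27/1540) = 20/9

20/9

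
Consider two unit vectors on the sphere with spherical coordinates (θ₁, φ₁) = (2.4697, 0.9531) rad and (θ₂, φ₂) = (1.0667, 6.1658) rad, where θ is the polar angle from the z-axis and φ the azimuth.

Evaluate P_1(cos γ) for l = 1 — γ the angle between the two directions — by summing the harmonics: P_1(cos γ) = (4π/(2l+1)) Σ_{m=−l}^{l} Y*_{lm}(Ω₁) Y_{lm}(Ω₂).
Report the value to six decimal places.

-0.116575

Summing Y*_{l m}(θ₁,φ₁)·Y_{l m}(θ₂,φ₂) over m ∈ [−1, 1]; prefactor 4π/(2·1+1) = 4.188790:
  m=-1: Y*=0.12455 + 0.17532j  Y=0.30044 + 0.03543j  product 0.03121 + 0.05709j
  m=+0: Y*=-0.38240 + 0.00000j  Y=0.23600 + 0.00000j  product -0.09025 + 0.00000j
  m=+1: Y*=-0.12455 + 0.17532j  Y=-0.30044 + 0.03543j  product 0.03121 - 0.05709j
Σ over m = -0.02783 + 0.00000j; ×(4π/3) → -0.11658 + 0.00000j. Real part: -0.116575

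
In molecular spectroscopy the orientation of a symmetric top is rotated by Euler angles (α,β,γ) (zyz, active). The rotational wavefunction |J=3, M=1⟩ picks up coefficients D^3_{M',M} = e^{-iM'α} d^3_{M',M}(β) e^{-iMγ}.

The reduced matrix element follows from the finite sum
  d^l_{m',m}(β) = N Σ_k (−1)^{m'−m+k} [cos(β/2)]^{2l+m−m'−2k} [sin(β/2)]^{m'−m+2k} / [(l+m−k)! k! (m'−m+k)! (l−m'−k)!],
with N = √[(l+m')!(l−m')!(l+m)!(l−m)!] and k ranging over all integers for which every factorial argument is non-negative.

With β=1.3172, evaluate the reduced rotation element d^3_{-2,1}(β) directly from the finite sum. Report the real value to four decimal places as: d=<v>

d=0.5024

d^3_{-2,1}(β=1.3172) via the finite sum:
With c≡cos(β/2)=0.790850 and s≡sin(β/2)=0.612010, N=[1·120·24·2]^{1/2}=75.894664
The bounds max(0,m−m')=3 and min(l+m,l−m')=4 give 2 terms
  k=3: (−1)^0·75.8947/(12)·0.7908^3·0.6120^3 = +0.717114
  k=4: (−1)^1·75.8947/(24)·0.7908^1·0.6120^5 = -0.214727
d^3_{-2,1}(1.3172) = +0.717114 -0.214727 = +0.502387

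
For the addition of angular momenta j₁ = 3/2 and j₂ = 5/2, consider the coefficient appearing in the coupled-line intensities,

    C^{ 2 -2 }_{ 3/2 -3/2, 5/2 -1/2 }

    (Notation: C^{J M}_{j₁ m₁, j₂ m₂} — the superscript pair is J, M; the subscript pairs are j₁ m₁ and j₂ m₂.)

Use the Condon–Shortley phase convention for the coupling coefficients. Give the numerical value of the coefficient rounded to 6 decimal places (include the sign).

+0.377964  (= +√(1/7))

triangle: 2!×1!×3!/7! = 12/5040
(j±m)!: 0!×3!×2!×3!×0!×4! = 1728
prefactor² = (2J+1)×Δ×N² = 144/7
  k=2: +1/(2!×0!×1!×0!×0!×3!) = 1/12
Σ = 1/12  ⇒  CG² = 144/7×(1/12)² = 1/7
CG = +√(1/7) = +0.377964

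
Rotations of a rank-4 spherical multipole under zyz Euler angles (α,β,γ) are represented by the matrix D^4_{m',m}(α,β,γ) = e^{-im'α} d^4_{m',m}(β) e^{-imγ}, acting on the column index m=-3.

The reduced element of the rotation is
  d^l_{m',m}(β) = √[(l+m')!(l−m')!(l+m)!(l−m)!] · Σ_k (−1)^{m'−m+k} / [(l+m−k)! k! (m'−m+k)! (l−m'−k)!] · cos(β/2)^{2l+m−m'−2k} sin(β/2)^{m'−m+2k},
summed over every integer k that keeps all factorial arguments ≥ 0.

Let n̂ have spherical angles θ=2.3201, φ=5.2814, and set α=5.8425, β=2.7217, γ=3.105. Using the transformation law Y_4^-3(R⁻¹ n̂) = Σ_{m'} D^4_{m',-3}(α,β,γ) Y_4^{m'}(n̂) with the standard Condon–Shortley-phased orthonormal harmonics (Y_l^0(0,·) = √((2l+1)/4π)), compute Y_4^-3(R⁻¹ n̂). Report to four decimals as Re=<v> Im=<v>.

Re=-0.1214 Im=-0.0285

Need the full column D^4_{m',-3} for m'=−4..4 at α=5.8425, β=2.7217, γ=3.1050.
cos(β/2)=0.208407, sin(β/2)=0.978042
d^4_{-4,-3}: single k=1 term ⇒ +0.000047;  D = +0.000014+0.000045i
d^4_{-3,-3}: k∈[0..1] ⇒ +0.000004 -0.000549 = -0.000545;  D = +0.000076-0.000540i
d^4_{-2,-3}: k∈[0..1] ⇒ -0.000062 +0.004129 = +0.004066;  D = -0.002227+0.003402i
d^4_{-1,-3}: k∈[0..1] ⇒ +0.000622 -0.022835 = -0.022213;  D = +0.018932-0.011619i
d^4_{0,-3}: k∈[0..1] ⇒ -0.004352 +0.095850 = +0.091498;  D = -0.090947+0.010024i
d^4_{1,-3}: k∈[0..1] ⇒ +0.022835 -0.301746 = -0.278911;  D = +0.263780+0.090619i
d^4_{2,-3}: k∈[0..1] ⇒ -0.090931 +0.667544 = +0.576613;  D = -0.413317-0.402059i
d^4_{3,-3}: k∈[0..1] ⇒ +0.266115 -0.837260 = -0.571145;  D = +0.200407+0.534830i
d^4_{4,-3}: single k=0 term ⇒ -0.504616;  D = -0.041416+0.502913i
Y_4^{m'}(θ=2.3201,φ=5.2814) and Σ D·Y over m':
  (+0.0000+0.0000i)·(-0.0824-0.0968i)  (+0.0001-0.0005i)·(+0.3315-0.0454i)  (-0.0022+0.0034i)·(-0.1690+0.3659i)  (+0.0189-0.0116i)·(-0.0315-0.0492i)  (-0.0909+0.0100i)·(-0.3581+0.0000i)  (+0.2638+0.0906i)·(+0.0315-0.0492i)  (-0.4133-0.4021i)·(-0.1690-0.3659i)  (+0.2004+0.5348i)·(-0.3315-0.0454i)  (-0.0414+0.5029i)·(-0.0824+0.0968i)
Y_4^-3(R⁻¹ n̂) = -0.121368-0.028549i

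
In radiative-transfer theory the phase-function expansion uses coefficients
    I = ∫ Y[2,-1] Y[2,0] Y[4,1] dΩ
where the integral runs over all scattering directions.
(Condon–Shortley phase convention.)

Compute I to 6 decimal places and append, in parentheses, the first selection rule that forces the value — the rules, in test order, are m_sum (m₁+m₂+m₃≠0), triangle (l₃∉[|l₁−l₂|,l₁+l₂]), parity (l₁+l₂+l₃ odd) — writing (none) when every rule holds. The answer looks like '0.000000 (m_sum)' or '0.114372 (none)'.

m-sum 0 ✓  L=8 even ✓  0≤4≤4 ✓
Π(2lᵢ+1) = 5×5×9 = 225
triangle coeff Δ(2,2,4) = 1/630
Σ_t [0,0]: t=0:+1/16 = 1/16
(3j)²=2/35 [(2 2 4; 0 0 0)], sign=+1
Σ_t [0,0]: t=0:+1/24 = 1/24
(3j)²=1/21 [(2 2 4; -1 0 1)], sign=-1
⇒ 4πI² = 30/49
I = (-1)√(30/49/(4π)) = -0.22072812
No selection rule forces the value: the integral is nonzero (none).

-0.220728 (none)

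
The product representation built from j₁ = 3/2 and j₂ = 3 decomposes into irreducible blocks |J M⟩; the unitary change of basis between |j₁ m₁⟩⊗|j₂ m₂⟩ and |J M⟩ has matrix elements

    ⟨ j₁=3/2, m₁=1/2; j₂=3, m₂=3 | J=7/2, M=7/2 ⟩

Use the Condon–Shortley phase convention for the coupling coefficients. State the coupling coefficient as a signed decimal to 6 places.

−√(2/3) ≈ -0.816497

triangle: 1!*2!*5!/9! = 240/362880
(j±m)!: 2!*1!*6!*0!*7!*0! = 7257600
prefactor² = (2J+1)*Δ*N² = 38400
  k=1: −1/(1!*0!*0!*5!*2!*0!) = -1/240
Σ = -1/240  ⇒  CG² = 38400*(-1/240)² = 2/3
CG = −√(2/3) = -0.816497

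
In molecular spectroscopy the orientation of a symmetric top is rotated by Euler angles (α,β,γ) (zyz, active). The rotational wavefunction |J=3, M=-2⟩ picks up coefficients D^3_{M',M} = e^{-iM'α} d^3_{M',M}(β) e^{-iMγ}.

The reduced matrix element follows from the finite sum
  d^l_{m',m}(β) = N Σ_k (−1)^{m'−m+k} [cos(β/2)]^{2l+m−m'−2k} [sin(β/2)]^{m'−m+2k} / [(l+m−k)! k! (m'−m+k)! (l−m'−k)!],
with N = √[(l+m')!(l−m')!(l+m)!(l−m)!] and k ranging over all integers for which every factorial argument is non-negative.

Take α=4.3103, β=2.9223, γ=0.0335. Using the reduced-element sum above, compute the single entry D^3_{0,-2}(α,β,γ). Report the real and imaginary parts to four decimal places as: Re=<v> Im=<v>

First d^3_{0,-2}(β=2.9223), then the phase factors e^{-i(0)α} and e^{-i(-2)γ}:
Half-angle: c=0.109427, s=0.993995. N=√(6·6·1·120)=65.726707
k∈{0,1} keeps every argument non-negative
  k=0: (−1)^2·65.7267/(12)·0.1094^4·0.9940^2 = +0.000776
  k=1: (−1)^3·65.7267/(12)·0.1094^2·0.9940^4 = -0.064024
d^3_{0,-2}(2.9223) = +0.000776 -0.064024 = -0.063248
Attach z-rotation phases: D = e^{-i(0)(4.3103)}·(-0.063248)·e^{-i(-2)(0.0335)} = -0.063106-0.004234i

Re=-0.0631 Im=-0.0042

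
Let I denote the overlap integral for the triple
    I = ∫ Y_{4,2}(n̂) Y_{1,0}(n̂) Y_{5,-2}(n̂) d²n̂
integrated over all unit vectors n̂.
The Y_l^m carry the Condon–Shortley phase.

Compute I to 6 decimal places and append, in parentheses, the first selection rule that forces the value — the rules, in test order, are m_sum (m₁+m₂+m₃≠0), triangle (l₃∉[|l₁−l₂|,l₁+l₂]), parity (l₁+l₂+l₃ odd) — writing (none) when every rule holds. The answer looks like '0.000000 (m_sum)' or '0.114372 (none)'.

m-sum 0 ✓  L=10 even ✓  3≤5≤5 ✓
Π(2lᵢ+1) = 9×3×11 = 297
triangle coeff Δ(4,1,5) = 1/495
Σ_t [0,0]: t=0:+1/576 = 1/576
(3j)²=5/99 [(4 1 5; 0 0 0)], sign=-1
Σ_t [0,0]: t=0:+1/1440 = 1/1440
(3j)²=7/165 [(4 1 5; 2 0 -2)], sign=-1
⇒ 4πI² = 7/11
I = (+1)√(7/11/(4π)) = 0.22503380
No selection rule forces the value: the integral is nonzero (none).

0.225034 (none)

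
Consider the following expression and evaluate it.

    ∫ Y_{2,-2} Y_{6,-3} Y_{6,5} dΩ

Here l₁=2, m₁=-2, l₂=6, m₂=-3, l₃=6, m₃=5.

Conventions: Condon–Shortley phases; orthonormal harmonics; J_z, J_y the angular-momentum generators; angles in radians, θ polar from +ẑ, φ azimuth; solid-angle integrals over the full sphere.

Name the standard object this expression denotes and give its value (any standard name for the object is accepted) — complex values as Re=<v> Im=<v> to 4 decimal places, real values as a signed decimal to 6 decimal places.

Gaunt coefficient, +0.120286

This is a Gaunt coefficient — the integral of a triple product of spherical harmonics over the sphere.
Checks pass: Σm=0; 14 even; l₃=6∈[4,8].
(2·2+1)(2·6+1)(2·6+1) = 845
Δ: 2! 2! 10! / 15! → 1/90090
sum: t=0:+1/69120 t=1:−1/14400 t=2:+1/69120 = -7/172800
3j²(2 6 6; 0 0 0) = Δ·Π!·Σ² = 14/715  (sign -1)
sum: t=2:+1/1451520 = 1/1451520
3j²(2 6 6; -2 -3 5) = Δ·Π!·Σ² = 1/91  (sign -1)
combine: 4πI² = 845·14/715·1/91 = 2/11
take √, sign +1: I = 0.12028562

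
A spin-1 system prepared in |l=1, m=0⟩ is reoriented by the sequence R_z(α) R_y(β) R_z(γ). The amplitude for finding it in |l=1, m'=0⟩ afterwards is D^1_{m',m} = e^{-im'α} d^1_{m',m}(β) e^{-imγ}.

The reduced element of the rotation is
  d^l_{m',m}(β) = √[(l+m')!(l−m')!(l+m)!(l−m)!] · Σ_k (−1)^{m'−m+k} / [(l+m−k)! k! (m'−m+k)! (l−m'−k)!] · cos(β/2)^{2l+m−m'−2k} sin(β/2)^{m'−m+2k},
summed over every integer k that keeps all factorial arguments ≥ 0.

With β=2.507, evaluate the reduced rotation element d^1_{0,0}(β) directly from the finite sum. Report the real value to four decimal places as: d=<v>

d=-0.8053

d^1_{0,0}(β=2.5070) via the finite sum:
With c≡cos(β/2)=0.311999 and s≡sin(β/2)=0.950082, N=[1·1·1·1]^{1/2}=1.000000
k∈{0,1} keeps every argument non-negative
  k=0: (−1)^0·1.0000/(1)·0.3120^2·0.9501^0 = +0.097343
  k=1: (−1)^1·1.0000/(1)·0.3120^0·0.9501^2 = -0.902657
d^1_{0,0}(2.5070) = +0.097343 -0.902657 = -0.805313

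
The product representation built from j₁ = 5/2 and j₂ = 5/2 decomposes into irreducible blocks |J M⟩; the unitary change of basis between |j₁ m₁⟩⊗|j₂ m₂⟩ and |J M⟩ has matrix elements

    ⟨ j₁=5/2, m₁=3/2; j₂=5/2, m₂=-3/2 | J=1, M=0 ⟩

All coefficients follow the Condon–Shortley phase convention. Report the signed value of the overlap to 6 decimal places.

-0.358569

j₁+j₂−J=4  J+j₁−j₂=1  J−j₁+j₂=1  j₁+j₂+J+1=7
(j₁±m₁, j₂±m₂, J±M) = (4,1,1,4,1,1)
P² = 288/35
sum k=0..1:
  [0] +1/24 = 1/24
  [1] −1/6 = -1/6
S = -1/8
C² = P²·S² = 9/70 ; C = -0.358569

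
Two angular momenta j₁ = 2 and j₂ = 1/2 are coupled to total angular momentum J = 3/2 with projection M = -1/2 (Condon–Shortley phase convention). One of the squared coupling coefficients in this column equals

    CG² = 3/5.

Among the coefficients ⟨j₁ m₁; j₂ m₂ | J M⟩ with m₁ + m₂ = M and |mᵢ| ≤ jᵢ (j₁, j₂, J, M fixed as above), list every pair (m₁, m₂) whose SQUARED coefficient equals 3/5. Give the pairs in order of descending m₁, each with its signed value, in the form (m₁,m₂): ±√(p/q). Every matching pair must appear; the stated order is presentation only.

(-1,1/2): −√(3/5)

Admissible pairs with m₁+m₂ = M = -1/2: (-1,1/2), (0,-1/2)
  (m₁,m₂)=(0,-1/2): CG² = 2/5, CG = +√(2/5)
  (m₁,m₂)=(-1,1/2): CG² = 3/5, CG = −√(3/5)   ← matches the target
Pairs with CG² = 3/5: (-1,1/2): −√(3/5)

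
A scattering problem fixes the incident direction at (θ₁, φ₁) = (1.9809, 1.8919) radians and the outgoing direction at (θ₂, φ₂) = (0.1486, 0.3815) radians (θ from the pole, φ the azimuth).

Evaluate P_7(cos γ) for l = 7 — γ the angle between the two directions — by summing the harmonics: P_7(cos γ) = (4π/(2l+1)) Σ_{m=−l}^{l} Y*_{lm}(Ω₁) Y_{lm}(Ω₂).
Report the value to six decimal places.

Term-by-term m-sum for l=7 (normalisation 4π/15 = 0.837758):
  term(m=-7) = -0.000000-0.000000i   from Y*(Ω₁)=+0.212652+0.170886i, Y(Ω₂)=-0.000001-0.000000i
  term(m=-6) = +0.000008-0.000003i   from Y*(Ω₁)=-0.154595+0.415975i, Y(Ω₂)=-0.000013-0.000015i
  term(m=-5) = +0.000023+0.000074i   from Y*(Ω₁)=-0.253709-0.008813i, Y(Ω₂)=-0.000101-0.000289i
  term(m=-4) = +0.000635-0.000157i   from Y*(Ω₁)=+0.054573+0.185321i, Y(Ω₂)=+0.000152-0.003384i
  term(m=-3) = +0.001611+0.008794i   from Y*(Ω₁)=-0.271715+0.188892i, Y(Ω₂)=+0.011171-0.024599i
  term(m=-2) = +0.008805-0.001069i   from Y*(Ω₁)=+0.047366+0.035429i, Y(Ω₂)=+0.108381-0.103631i
  term(m=-1) = +0.010419+0.172295i   from Y*(Ω₁)=-0.104919+0.315437i, Y(Ω₂)=+0.481911-0.193320i
  term(m=+0) = +0.015172+0.000000i   from Y*(Ω₁)=+0.019458-0.000000i, Y(Ω₂)=+0.779734+0.000000i
  term(m=+1) = +0.010419-0.172295i   from Y*(Ω₁)=+0.104919+0.315437i, Y(Ω₂)=-0.481911-0.193320i
  term(m=+2) = +0.008805+0.001069i   from Y*(Ω₁)=+0.047366-0.035429i, Y(Ω₂)=+0.108381+0.103631i
  term(m=+3) = +0.001611-0.008794i   from Y*(Ω₁)=+0.271715+0.188892i, Y(Ω₂)=-0.011171-0.024599i
  term(m=+4) = +0.000635+0.000157i   from Y*(Ω₁)=+0.054573-0.185321i, Y(Ω₂)=+0.000152+0.003384i
  term(m=+5) = +0.000023-0.000074i   from Y*(Ω₁)=+0.253709-0.008813i, Y(Ω₂)=+0.000101-0.000289i
  term(m=+6) = +0.000008+0.000003i   from Y*(Ω₁)=-0.154595-0.415975i, Y(Ω₂)=-0.000013+0.000015i
  term(m=+7) = -0.000000+0.000000i   from Y*(Ω₁)=-0.212652+0.170886i, Y(Ω₂)=+0.000001-0.000000i
Accumulated sum +0.058175+0.000000i; after 4π/(2l+1) scaling, +0.048737+0.000000i ⇒ P_7 = 0.048737

0.048737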